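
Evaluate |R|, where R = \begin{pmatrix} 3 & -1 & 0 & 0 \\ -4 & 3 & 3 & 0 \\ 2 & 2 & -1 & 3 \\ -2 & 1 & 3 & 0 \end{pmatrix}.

|R| = -36

Expand along column 4 (it has 3 zeros):
  − (3) · M_34   where M_34 = det([3 -1 0; -4 3 3; -2 1 3]) = 12
det = (-1)·(3)·(12) = -36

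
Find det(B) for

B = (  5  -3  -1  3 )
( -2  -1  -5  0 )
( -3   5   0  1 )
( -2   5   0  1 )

Expand along column 3 (it has 2 zeros):
  + (-1) · M_13   where M_13 = det([-2 -1 0; -3 5 1; -2 5 1]) = -1
  − (-5) · M_23   where M_23 = det([5 -3 3; -3 5 1; -2 5 1]) = -18
det = (+1)·(-1)·(-1) + (-1)·(-5)·(-18) = -89

-89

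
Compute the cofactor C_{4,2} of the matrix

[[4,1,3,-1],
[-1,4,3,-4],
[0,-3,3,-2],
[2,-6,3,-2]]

The cofactor is 21.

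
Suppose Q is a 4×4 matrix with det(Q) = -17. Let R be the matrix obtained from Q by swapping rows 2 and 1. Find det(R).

17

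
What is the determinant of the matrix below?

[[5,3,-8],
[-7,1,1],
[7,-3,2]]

-24

Expand along row 1:
  + 5 · |1 1; -3 2| = 5·(2 − (-3)) = 25
  − 3 · |-7 1; 7 2| = −3·(-14 − 7) = 63
  + (-8) · |-7 1; 7 -3| = (-8)·(21 − 7) = -112
Sum: (25) + (63) + (-112) = -24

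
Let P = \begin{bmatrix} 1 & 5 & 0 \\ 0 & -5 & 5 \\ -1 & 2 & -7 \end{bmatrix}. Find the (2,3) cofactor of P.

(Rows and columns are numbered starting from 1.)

The cofactor is -7.

Delete row 2 and column 3; the remaining 2×2 submatrix is [1 5; -1 2].
Its determinant is 1·2 − 5·(-1) = 7.
The cofactor carries sign (−1)^(2+3) = −1, so C_{2,3} = −(7) = -7.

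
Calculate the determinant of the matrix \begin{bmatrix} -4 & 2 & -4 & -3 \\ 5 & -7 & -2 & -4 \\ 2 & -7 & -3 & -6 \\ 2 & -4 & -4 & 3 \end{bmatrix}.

588

Expand along row 1:
  + (-4) · M_11   where M_11 = det([-7 -2 -4; -7 -3 -6; -4 -4 3]) = 77
  − (2) · M_12   where M_12 = det([5 -2 -4; 2 -3 -6; 2 -4 3]) = -121
  + (-4) · M_13   where M_13 = det([5 -7 -4; 2 -7 -6; 2 -4 3]) = -123
  − (-3) · M_14   where M_14 = det([5 -7 -2; 2 -7 -3; 2 -4 -4]) = 54
det = (+1)·(-4)·(77) + (-1)·(2)·(-121) + (+1)·(-4)·(-123) + (-1)·(-3)·(54) = 588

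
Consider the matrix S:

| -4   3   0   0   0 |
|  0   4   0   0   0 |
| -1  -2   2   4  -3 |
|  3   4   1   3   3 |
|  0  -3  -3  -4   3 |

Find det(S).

The determinant is 336.

S is block lower-triangular with a 2×2 block and a 3×3 block on the diagonal, so its determinant equals the product of the determinants of the diagonal blocks.
det of the 2×2 block = -16
det of the 3×3 block = -21
det = (-16)·(-21) = 336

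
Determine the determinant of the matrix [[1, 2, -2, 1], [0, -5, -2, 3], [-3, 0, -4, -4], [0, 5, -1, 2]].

Expand along column 1 (it has 2 zeros):
  + (1) · M_11   where M_11 = det([-5 -2 3; 0 -4 -4; 5 -1 2]) = 160
  + (-3) · M_31   where M_31 = det([2 -2 1; -5 -2 3; 5 -1 2]) = -37
det = (+1)·(1)·(160) + (+1)·(-3)·(-37) = 271

271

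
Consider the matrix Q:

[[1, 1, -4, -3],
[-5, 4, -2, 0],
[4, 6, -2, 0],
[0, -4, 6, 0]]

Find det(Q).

Expand along column 4 (it has 3 zeros):
  − (-3) · M_14   where M_14 = det([-5 4 -2; 4 6 -2; 0 -4 6]) = -204
det = (-1)·(-3)·(-204) = -612

-612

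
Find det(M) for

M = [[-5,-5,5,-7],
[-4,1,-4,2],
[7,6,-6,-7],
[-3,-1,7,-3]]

Expand along row 1:
  + (-5) · M_11   where M_11 = det([1 -4 2; 6 -6 -7; -1 7 -3]) = 39
  − (-5) · M_12   where M_12 = det([-4 -4 2; 7 -6 -7; -3 7 -3]) = -374
  + (5) · M_13   where M_13 = det([-4 1 2; 7 6 -7; -3 -1 -3]) = 164
  − (-7) · M_14   where M_14 = det([-4 1 -4; 7 6 -6; -3 -1 7]) = -219
det = (+1)·(-5)·(39) + (-1)·(-5)·(-374) + (+1)·(5)·(164) + (-1)·(-7)·(-219) = -2778

-2778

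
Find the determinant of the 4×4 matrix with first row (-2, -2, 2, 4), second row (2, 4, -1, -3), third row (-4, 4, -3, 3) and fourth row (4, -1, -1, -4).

88

Expand along row 1:
  + (-2) · M_11   where M_11 = det([4 -1 -3; 4 -3 3; -1 -1 -4]) = 68
  − (-2) · M_12   where M_12 = det([2 -1 -3; -4 -3 3; 4 -1 -4]) = -14
  + (2) · M_13   where M_13 = det([2 4 -3; -4 4 3; 4 -1 -4]) = -6
  − (4) · M_14   where M_14 = det([2 4 -1; -4 4 -3; 4 -1 -1]) = -66
det = (+1)·(-2)·(68) + (-1)·(-2)·(-14) + (+1)·(2)·(-6) + (-1)·(4)·(-66) = 88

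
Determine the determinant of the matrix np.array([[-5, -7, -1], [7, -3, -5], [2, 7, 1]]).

Expand along column 1:
  + (-5) · |-3 -5; 7 1| = (-5)·(-3 − (-35)) = -160
  − 7 · |-7 -1; 7 1| = −7·(-7 − (-7)) = 0
  + 2 · |-7 -1; -3 -5| = 2·(35 − 3) = 64
Sum: (-160) + (0) + (64) = -96

-96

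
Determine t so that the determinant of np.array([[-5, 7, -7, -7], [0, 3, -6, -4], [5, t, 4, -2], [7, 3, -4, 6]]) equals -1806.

Expanding along the column containing t, det(M) is linear in t: det(M) = (-162)·t + (-2130).
Set (-162)·t + (-2130) = -1806  ⇒  (-162)·t = 324  ⇒  t = -2.

-2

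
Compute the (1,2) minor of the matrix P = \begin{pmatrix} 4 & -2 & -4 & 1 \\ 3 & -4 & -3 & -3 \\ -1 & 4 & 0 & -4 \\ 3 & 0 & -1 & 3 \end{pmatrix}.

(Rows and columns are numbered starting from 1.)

The minor is 12.

Delete row 1 and column 2; the remaining 3×3 submatrix is [3 -3 -3; -1 0 -4; 3 -1 3].
Its determinant is 12.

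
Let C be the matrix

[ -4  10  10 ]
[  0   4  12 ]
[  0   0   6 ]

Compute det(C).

C is upper triangular, so det(C) is the product of the diagonal entries:
det = (-4) · (4) · (6) = -96

-96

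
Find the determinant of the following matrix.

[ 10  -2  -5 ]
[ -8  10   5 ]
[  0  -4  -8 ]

The determinant is -632.

Expand along column 1:
  + 10 · |10 5; -4 -8| = 10·(-80 − (-20)) = -600
  − (-8) · |-2 -5; -4 -8| = −(-8)·(16 − 20) = -32
Sum: (-600) + (-32) = -632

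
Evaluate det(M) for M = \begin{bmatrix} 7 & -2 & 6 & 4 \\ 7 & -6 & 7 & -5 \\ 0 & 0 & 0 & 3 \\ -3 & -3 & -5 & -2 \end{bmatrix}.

The determinant is -285.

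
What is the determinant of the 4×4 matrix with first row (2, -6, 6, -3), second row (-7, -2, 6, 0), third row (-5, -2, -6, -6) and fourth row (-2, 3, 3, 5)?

The determinant is 252.

Expand along row 2 (it has 1 zero):
  − (-7) · M_21   where M_21 = det([-6 6 -3; -2 -6 -6; 3 3 5]) = -12
  + (-2) · M_22   where M_22 = det([2 6 -3; -5 -6 -6; -2 3 5]) = 279
  − (6) · M_23   where M_23 = det([2 -6 -3; -5 -2 -6; -2 3 5]) = -149
det = (-1)·(-7)·(-12) + (+1)·(-2)·(279) + (-1)·(6)·(-149) = 252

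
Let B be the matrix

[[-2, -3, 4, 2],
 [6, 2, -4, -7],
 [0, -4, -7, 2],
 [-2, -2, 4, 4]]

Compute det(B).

The determinant is -342.

Expand along row 3 (it has 1 zero):
  − (-4) · M_32   where M_32 = det([-2 4 2; 6 -4 -7; -2 4 4]) = -32
  + (-7) · M_33   where M_33 = det([-2 -3 2; 6 2 -7; -2 -2 4]) = 26
  − (2) · M_34   where M_34 = det([-2 -3 4; 6 2 -4; -2 -2 4]) = 16
det = (-1)·(-4)·(-32) + (+1)·(-7)·(26) + (-1)·(2)·(16) = -342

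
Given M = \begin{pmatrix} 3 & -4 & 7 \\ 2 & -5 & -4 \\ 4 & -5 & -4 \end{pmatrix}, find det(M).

102

Expand along column 1:
  + 3 · |-5 -4; -5 -4| = 3·(20 − 20) = 0
  − 2 · |-4 7; -5 -4| = −2·(16 − (-35)) = -102
  + 4 · |-4 7; -5 -4| = 4·(16 − (-35)) = 204
Sum: (0) + (-102) + (204) = 102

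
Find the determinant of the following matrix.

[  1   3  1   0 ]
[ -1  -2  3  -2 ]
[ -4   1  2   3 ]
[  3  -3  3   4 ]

-472

Expand along row 1 (it has 1 zero):
  + (1) · M_11   where M_11 = det([-2 3 -2; 1 2 3; -3 3 4]) = -55
  − (3) · M_12   where M_12 = det([-1 3 -2; -4 2 3; 3 3 4]) = 112
  + (1) · M_13   where M_13 = det([-1 -2 -2; -4 1 3; 3 -3 4]) = -81
det = (+1)·(1)·(-55) + (-1)·(3)·(112) + (+1)·(1)·(-81) = -472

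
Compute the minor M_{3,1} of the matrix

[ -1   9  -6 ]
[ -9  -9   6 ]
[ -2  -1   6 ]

0

Delete row 3 and column 1; the remaining 2×2 submatrix is [9 -6; -9 6].
Its determinant is 9·6 − (-6)·(-9) = 0.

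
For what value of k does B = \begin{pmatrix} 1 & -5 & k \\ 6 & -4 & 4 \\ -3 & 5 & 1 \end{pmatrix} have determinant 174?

k = 6

Expanding along the column containing k, det(B) is linear in k: det(B) = (18)·k + (66).
Set (18)·k + (66) = 174  ⇒  (18)·k = 108  ⇒  k = 6.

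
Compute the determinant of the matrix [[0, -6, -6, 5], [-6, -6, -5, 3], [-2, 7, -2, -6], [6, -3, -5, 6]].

Expand along row 1 (it has 1 zero):
  − (-6) · M_12   where M_12 = det([-6 -5 3; -2 -2 -6; 6 -5 6]) = 438
  + (-6) · M_13   where M_13 = det([-6 -6 3; -2 7 -6; 6 -3 6]) = -108
  − (5) · M_14   where M_14 = det([-6 -6 -5; -2 7 -2; 6 -3 -5]) = 558
det = (-1)·(-6)·(438) + (+1)·(-6)·(-108) + (-1)·(5)·(558) = 486

486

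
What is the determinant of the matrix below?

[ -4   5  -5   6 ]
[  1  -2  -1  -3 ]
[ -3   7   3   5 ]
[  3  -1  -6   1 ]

-324

Expand along row 1:
  + (-4) · M_11   where M_11 = det([-2 -1 -3; 7 3 5; -1 -6 1]) = 63
  − (5) · M_12   where M_12 = det([1 -1 -3; -3 3 5; 3 -6 1]) = -12
  + (-5) · M_13   where M_13 = det([1 -2 -3; -3 7 5; 3 -1 1]) = 30
  − (6) · M_14   where M_14 = det([1 -2 -1; -3 7 3; 3 -1 -6]) = -3
det = (+1)·(-4)·(63) + (-1)·(5)·(-12) + (+1)·(-5)·(30) + (-1)·(6)·(-3) = -324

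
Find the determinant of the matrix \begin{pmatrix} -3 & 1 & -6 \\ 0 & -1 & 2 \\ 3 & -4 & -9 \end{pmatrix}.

The determinant is -63.

Expand along row 2:
  + (-1) · |-3 -6; 3 -9| = (-1)·(27 − (-18)) = -45
  − 2 · |-3 1; 3 -4| = −2·(12 − 3) = -18
Sum: (-45) + (-18) = -63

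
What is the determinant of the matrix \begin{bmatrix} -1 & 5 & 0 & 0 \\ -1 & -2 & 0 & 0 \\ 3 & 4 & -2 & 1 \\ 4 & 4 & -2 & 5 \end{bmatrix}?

The matrix is block lower-triangular with a 2×2 block and a 2×2 block on the diagonal, so its determinant equals the product of the determinants of the diagonal blocks.
det of the 2×2 block = 7
det of the 2×2 block = -8
det = (7)·(-8) = -56

-56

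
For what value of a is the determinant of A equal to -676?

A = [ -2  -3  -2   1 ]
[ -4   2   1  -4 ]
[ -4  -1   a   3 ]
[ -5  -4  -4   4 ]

Expanding along the column containing a, det(A) is linear in a: det(A) = (-66)·a + (-148).
Set (-66)·a + (-148) = -676  ⇒  (-66)·a = -528  ⇒  a = 8.

a = 8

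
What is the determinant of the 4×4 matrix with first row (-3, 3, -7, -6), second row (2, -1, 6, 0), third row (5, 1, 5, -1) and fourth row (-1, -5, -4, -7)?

Expand along row 2 (it has 1 zero):
  − (2) · M_21   where M_21 = det([3 -7 -6; 1 5 -1; -5 -4 -7]) = -327
  + (-1) · M_22   where M_22 = det([-3 -7 -6; 5 5 -1; -1 -4 -7]) = -45
  − (6) · M_23   where M_23 = det([-3 3 -6; 5 1 -1; -1 -5 -7]) = 288
det = (-1)·(2)·(-327) + (+1)·(-1)·(-45) + (-1)·(6)·(288) = -1029

-1029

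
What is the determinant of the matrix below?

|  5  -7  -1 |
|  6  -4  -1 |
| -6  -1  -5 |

Expand along column 1:
  + 5 · |-4 -1; -1 -5| = 5·(20 − 1) = 95
  − 6 · |-7 -1; -1 -5| = −6·(35 − 1) = -204
  + (-6) · |-7 -1; -4 -1| = (-6)·(7 − 4) = -18
Sum: (95) + (-204) + (-18) = -127

-127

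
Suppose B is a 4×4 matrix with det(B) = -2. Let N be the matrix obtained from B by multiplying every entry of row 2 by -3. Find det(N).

det(N) = 6

Scaling one row by -3 multiplies the determinant by -3.
det(N) = (-3)·(-2) = 6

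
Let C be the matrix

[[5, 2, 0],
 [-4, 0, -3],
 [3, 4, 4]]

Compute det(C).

Expand along column 2:
  − 2 · |-4 -3; 3 4| = −2·(-16 − (-9)) = 14
  − 4 · |5 0; -4 -3| = −4·(-15 − 0) = 60
Sum: (14) + (60) = 74

|C| = 74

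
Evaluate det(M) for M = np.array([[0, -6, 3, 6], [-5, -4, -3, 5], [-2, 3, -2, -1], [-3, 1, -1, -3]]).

det(M) = 237

Expand along row 1 (it has 1 zero):
  − (-6) · M_12   where M_12 = det([-5 -3 5; -2 -2 -1; -3 -1 -3]) = -36
  + (3) · M_13   where M_13 = det([-5 -4 5; -2 3 -1; -3 1 -3]) = 87
  − (6) · M_14   where M_14 = det([-5 -4 -3; -2 3 -2; -3 1 -1]) = -32
det = (-1)·(-6)·(-36) + (+1)·(3)·(87) + (-1)·(6)·(-32) = 237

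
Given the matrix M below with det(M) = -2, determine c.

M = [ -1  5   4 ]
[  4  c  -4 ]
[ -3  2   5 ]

Expanding along the row containing c, det(M) is linear in c: det(M) = (7)·c + (-16).
Set (7)·c + (-16) = -2  ⇒  (7)·c = 14  ⇒  c = 2.

2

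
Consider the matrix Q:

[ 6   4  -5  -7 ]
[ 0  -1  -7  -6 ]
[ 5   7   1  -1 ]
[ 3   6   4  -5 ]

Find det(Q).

|Q| = -922

Expand along row 2 (it has 1 zero):
  + (-1) · M_22   where M_22 = det([6 -5 -7; 5 1 -1; 3 4 -5]) = -235
  − (-7) · M_23   where M_23 = det([6 4 -7; 5 7 -1; 3 6 -5]) = -149
  + (-6) · M_24   where M_24 = det([6 4 -5; 5 7 1; 3 6 4]) = 19
det = (+1)·(-1)·(-235) + (-1)·(-7)·(-149) + (+1)·(-6)·(19) = -922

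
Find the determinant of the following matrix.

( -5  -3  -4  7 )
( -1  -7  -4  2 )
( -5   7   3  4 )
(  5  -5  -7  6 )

322

Expand along row 1:
  + (-5) · M_11   where M_11 = det([-7 -4 2; 7 3 4; -5 -7 6]) = -142
  − (-3) · M_12   where M_12 = det([-1 -4 2; -5 3 4; 5 -7 6]) = -206
  + (-4) · M_13   where M_13 = det([-1 -7 2; -5 7 4; 5 -5 6]) = -432
  − (7) · M_14   where M_14 = det([-1 -7 -4; -5 7 3; 5 -5 -7]) = 214
det = (+1)·(-5)·(-142) + (-1)·(-3)·(-206) + (+1)·(-4)·(-432) + (-1)·(7)·(214) = 322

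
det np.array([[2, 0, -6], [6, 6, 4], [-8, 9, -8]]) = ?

The determinant is -780.

Expand along row 1:
  + 2 · |6 4; 9 -8| = 2·(-48 − 36) = -168
  + (-6) · |6 6; -8 9| = (-6)·(54 − (-48)) = -612
Sum: (-168) + (-612) = -780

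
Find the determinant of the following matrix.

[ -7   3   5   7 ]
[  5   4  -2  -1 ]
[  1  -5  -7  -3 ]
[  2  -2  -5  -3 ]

The determinant is -194.

Expand along row 1:
  + (-7) · M_11   where M_11 = det([4 -2 -1; -5 -7 -3; -2 -5 -3]) = 31
  − (3) · M_12   where M_12 = det([5 -2 -1; 1 -7 -3; 2 -5 -3]) = 27
  + (5) · M_13   where M_13 = det([5 4 -1; 1 -5 -3; 2 -2 -3]) = 25
  − (7) · M_14   where M_14 = det([5 4 -2; 1 -5 -7; 2 -2 -5]) = 3
det = (+1)·(-7)·(31) + (-1)·(3)·(27) + (+1)·(5)·(25) + (-1)·(7)·(3) = -194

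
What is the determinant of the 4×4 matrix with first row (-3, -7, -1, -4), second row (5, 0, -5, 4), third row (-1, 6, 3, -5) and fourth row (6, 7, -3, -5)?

Expand along row 2 (it has 1 zero):
  − (5) · M_21   where M_21 = det([-7 -1 -4; 6 3 -5; 7 -3 -5]) = 371
  − (-5) · M_23   where M_23 = det([-3 -7 -4; -1 6 -5; 6 7 -5]) = 402
  + (4) · M_24   where M_24 = det([-3 -7 -1; -1 6 3; 6 7 -3]) = 55
det = (-1)·(5)·(371) + (-1)·(-5)·(402) + (+1)·(4)·(55) = 375

375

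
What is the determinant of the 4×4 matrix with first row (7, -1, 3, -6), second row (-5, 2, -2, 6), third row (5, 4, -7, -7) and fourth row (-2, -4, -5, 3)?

Expand along row 1:
  + (7) · M_11   where M_11 = det([2 -2 6; 4 -7 -7; -4 -5 3]) = -432
  − (-1) · M_12   where M_12 = det([-5 -2 6; 5 -7 -7; -2 -5 3]) = 48
  + (3) · M_13   where M_13 = det([-5 2 6; 5 4 -7; -2 -4 3]) = 6
  − (-6) · M_14   where M_14 = det([-5 2 -2; 5 4 -7; -2 -4 -5]) = 342
det = (+1)·(7)·(-432) + (-1)·(-1)·(48) + (+1)·(3)·(6) + (-1)·(-6)·(342) = -906

-906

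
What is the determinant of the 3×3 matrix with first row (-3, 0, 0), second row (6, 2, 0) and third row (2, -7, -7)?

42

The matrix is lower triangular, so the determinant is the product of the diagonal entries:
det = (-3) · (2) · (-7) = 42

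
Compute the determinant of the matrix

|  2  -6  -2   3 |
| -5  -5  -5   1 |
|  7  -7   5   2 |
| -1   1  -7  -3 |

Expand along row 1:
  + (2) · M_11   where M_11 = det([-5 -5 1; -7 5 2; 1 -7 -3]) = 144
  − (-6) · M_12   where M_12 = det([-5 -5 1; 7 5 2; -1 -7 -3]) = -134
  + (-2) · M_13   where M_13 = det([-5 -5 1; 7 -7 2; -1 1 -3]) = -190
  − (3) · M_14   where M_14 = det([-5 -5 -5; 7 -7 5; -1 1 -7]) = -440
det = (+1)·(2)·(144) + (-1)·(-6)·(-134) + (+1)·(-2)·(-190) + (-1)·(3)·(-440) = 1184

1184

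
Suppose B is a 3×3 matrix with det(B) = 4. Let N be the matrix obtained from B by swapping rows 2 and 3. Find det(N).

Swapping two rows multiplies the determinant by −1.
det(N) = (-1)·(4) = -4

|N| = -4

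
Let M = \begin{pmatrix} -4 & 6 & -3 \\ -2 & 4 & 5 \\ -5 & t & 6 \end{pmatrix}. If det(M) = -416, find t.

Expanding along the row containing t, det(M) is linear in t: det(M) = (26)·t + (-234).
Set (26)·t + (-234) = -416  ⇒  (26)·t = -182  ⇒  t = -7.

-7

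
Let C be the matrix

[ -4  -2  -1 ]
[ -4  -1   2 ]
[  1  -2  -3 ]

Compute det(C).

The determinant is -17.

Expand along column 1:
  + (-4) · |-1 2; -2 -3| = (-4)·(3 − (-4)) = -28
  − (-4) · |-2 -1; -2 -3| = −(-4)·(6 − 2) = 16
  + 1 · |-2 -1; -1 2| = 1·(-4 − 1) = -5
Sum: (-28) + (16) + (-5) = -17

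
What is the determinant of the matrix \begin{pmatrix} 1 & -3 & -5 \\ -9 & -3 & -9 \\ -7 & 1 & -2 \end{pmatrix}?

Expand along row 1:
  + 1 · |-3 -9; 1 -2| = 1·(6 − (-9)) = 15
  − (-3) · |-9 -9; -7 -2| = −(-3)·(18 − 63) = -135
  + (-5) · |-9 -3; -7 1| = (-5)·(-9 − 21) = 150
Sum: (15) + (-135) + (150) = 30

30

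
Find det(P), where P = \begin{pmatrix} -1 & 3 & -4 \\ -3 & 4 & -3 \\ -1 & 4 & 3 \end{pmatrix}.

det(P) = 44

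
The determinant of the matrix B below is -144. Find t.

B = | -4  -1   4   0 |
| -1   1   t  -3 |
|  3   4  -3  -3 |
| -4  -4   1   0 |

Expanding along the column containing t, det(B) is linear in t: det(B) = (-36)·t + (-36).
Set (-36)·t + (-36) = -144  ⇒  (-36)·t = -108  ⇒  t = 3.

t = 3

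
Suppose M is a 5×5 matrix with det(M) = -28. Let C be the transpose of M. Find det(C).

|C| = -28

det(Mᵀ) = det(M).
det(C) = (1)·(-28) = -28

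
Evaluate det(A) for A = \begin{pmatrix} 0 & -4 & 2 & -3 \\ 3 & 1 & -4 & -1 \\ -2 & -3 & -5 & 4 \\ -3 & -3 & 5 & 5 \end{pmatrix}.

-583

Expand along row 1 (it has 1 zero):
  − (-4) · M_12   where M_12 = det([3 -4 -1; -2 -5 4; -3 5 5]) = -102
  + (2) · M_13   where M_13 = det([3 1 -1; -2 -3 4; -3 -3 5]) = -8
  − (-3) · M_14   where M_14 = det([3 1 -4; -2 -3 -5; -3 -3 5]) = -53
det = (-1)·(-4)·(-102) + (+1)·(2)·(-8) + (-1)·(-3)·(-53) = -583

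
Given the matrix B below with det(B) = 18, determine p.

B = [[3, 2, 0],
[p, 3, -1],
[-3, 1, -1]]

9

Expanding along the column containing p, det(B) is linear in p: det(B) = (2)·p + (0).
Set (2)·p + (0) = 18  ⇒  (2)·p = 18  ⇒  p = 9.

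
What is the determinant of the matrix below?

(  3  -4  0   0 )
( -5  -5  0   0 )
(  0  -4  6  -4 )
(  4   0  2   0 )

-280

The matrix is block lower-triangular with a 2×2 block and a 2×2 block on the diagonal, so its determinant equals the product of the determinants of the diagonal blocks.
det of the 2×2 block = -35
det of the 2×2 block = 8
det = (-35)·(8) = -280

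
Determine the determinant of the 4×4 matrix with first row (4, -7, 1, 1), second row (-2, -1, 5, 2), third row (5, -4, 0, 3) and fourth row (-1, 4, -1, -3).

Expand along row 3 (it has 1 zero):
  + (5) · M_31   where M_31 = det([-7 1 1; -1 5 2; 4 -1 -3]) = 77
  − (-4) · M_32   where M_32 = det([4 1 1; -2 5 2; -1 -1 -3]) = -53
  − (3) · M_34   where M_34 = det([4 -7 1; -2 -1 5; -1 4 -1]) = -36
det = (+1)·(5)·(77) + (-1)·(-4)·(-53) + (-1)·(3)·(-36) = 281

The determinant is 281.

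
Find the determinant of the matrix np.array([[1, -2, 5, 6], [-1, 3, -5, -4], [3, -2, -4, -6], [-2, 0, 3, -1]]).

55

Expand along row 4 (it has 1 zero):
  − (-2) · M_41   where M_41 = det([-2 5 6; 3 -5 -4; -2 -4 -6]) = -30
  − (3) · M_43   where M_43 = det([1 -2 6; -1 3 -4; 3 -2 -6]) = -32
  + (-1) · M_44   where M_44 = det([1 -2 5; -1 3 -5; 3 -2 -4]) = -19
det = (-1)·(-2)·(-30) + (-1)·(3)·(-32) + (+1)·(-1)·(-19) = 55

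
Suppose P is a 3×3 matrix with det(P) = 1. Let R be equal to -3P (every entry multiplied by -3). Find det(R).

det(R) = -27

For a 3×3 matrix, det(-3P) = (-3)^3·det(P) = -27·det(P).
det(R) = (-27)·(1) = -27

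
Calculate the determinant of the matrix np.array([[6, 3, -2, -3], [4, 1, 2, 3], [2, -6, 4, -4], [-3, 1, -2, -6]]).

Expand along row 1:
  + (6) · M_11   where M_11 = det([1 2 3; -6 4 -4; 1 -2 -6]) = -88
  − (3) · M_12   where M_12 = det([4 2 3; 2 4 -4; -3 -2 -6]) = -56
  + (-2) · M_13   where M_13 = det([4 1 3; 2 -6 -4; -3 1 -6]) = 136
  − (-3) · M_14   where M_14 = det([4 1 2; 2 -6 4; -3 1 -2]) = -8
det = (+1)·(6)·(-88) + (-1)·(3)·(-56) + (+1)·(-2)·(136) + (-1)·(-3)·(-8) = -656

-656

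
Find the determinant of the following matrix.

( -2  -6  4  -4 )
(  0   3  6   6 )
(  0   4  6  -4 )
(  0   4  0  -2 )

Expand along column 1 (it has 3 zeros):
  + (-2) · M_11   where M_11 = det([3 6 6; 4 6 -4; 4 0 -2]) = -228
det = (+1)·(-2)·(-228) = 456

The determinant is 456.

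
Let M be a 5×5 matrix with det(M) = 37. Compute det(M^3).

det(M^3) = (det M)^3 = (37)^3 = 50653

50653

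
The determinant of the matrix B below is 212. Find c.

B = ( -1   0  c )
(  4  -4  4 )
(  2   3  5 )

9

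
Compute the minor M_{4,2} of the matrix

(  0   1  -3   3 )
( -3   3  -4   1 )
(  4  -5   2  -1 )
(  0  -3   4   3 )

Delete row 4 and column 2; the remaining 3×3 submatrix is [0 -3 3; -3 -4 1; 4 2 -1].
Its determinant is 27.

27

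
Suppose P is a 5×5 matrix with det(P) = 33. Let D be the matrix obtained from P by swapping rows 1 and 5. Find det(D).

Swapping two rows multiplies the determinant by −1.
det(D) = (-1)·(33) = -33

-33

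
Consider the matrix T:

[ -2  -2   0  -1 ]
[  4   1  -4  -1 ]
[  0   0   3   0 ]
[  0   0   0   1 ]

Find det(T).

The determinant is 18.

T is block upper-triangular with a 2×2 block and a 2×2 block on the diagonal, so its determinant equals the product of the determinants of the diagonal blocks.
det of the 2×2 block = 6
det of the 2×2 block = 3
det = (6)·(3) = 18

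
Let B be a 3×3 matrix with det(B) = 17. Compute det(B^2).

det(B^2) = (det B)^2 = (17)^2 = 289

The determinant is 289.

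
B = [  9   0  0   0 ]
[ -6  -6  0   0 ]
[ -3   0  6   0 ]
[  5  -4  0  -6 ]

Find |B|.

The determinant is 1944.

B is lower triangular, so det(B) is the product of the diagonal entries:
det = (9) · (-6) · (6) · (-6) = 1944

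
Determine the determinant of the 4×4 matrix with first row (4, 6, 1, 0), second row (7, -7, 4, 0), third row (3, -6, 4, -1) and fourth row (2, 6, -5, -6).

Expand along column 4 (it has 2 zeros):
  − (-1) · M_34   where M_34 = det([4 6 1; 7 -7 4; 2 6 -5]) = 358
  + (-6) · M_44   where M_44 = det([4 6 1; 7 -7 4; 3 -6 4]) = -133
det = (-1)·(-1)·(358) + (+1)·(-6)·(-133) = 1156

1156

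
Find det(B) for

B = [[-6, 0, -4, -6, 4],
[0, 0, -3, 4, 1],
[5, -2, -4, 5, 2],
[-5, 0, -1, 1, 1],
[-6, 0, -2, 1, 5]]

Expand along column 2 (it has 4 zeros):
  − (-2) · M_32   where M_32 = det([-6 -4 -6 4; 0 -3 4 1; -5 -1 1 1; -6 -2 1 5]) = 544
det = (-1)·(-2)·(544) = 1088

The determinant is 1088.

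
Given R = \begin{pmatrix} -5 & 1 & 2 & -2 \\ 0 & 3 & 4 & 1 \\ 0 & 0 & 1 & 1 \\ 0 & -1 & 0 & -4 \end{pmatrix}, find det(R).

Expand along column 1 (it has 3 zeros):
  + (-5) · M_11   where M_11 = det([3 4 1; 0 1 1; -1 0 -4]) = -15
det = (+1)·(-5)·(-15) = 75

The determinant is 75.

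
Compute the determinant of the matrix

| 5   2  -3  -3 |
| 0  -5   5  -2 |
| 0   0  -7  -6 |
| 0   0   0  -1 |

The matrix is upper triangular, so the determinant is the product of the diagonal entries:
det = (5) · (-5) · (-7) · (-1) = -175

The determinant is -175.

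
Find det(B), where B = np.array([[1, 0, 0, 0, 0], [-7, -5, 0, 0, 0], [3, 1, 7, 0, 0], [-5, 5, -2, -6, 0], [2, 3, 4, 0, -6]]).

-1260

B is lower triangular, so det(B) is the product of the diagonal entries:
det = (1) · (-5) · (7) · (-6) · (-6) = -1260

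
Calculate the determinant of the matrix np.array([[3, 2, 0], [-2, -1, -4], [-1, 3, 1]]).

45

Expand along column 3:
  − (-4) · |3 2; -1 3| = −(-4)·(9 − (-2)) = 44
  + 1 · |3 2; -2 -1| = 1·(-3 − (-4)) = 1
Sum: (44) + (1) = 45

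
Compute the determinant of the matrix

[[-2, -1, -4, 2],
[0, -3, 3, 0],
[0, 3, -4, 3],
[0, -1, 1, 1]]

Expand along column 1 (it has 3 zeros):
  + (-2) · M_11   where M_11 = det([-3 3 0; 3 -4 3; -1 1 1]) = 3
det = (+1)·(-2)·(3) = -6

-6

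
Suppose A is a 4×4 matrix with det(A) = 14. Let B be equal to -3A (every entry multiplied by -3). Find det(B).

For a 4×4 matrix, det(-3A) = (-3)^4·det(A) = 81·det(A).
det(B) = (81)·(14) = 1134

1134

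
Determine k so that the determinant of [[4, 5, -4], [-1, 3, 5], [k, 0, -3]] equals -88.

Expanding along the column containing k, det(B) is linear in k: det(B) = (37)·k + (-51).
Set (37)·k + (-51) = -88  ⇒  (37)·k = -37  ⇒  k = -1.

k = -1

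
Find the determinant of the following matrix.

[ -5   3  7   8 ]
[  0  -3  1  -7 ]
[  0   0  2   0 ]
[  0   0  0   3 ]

90

The matrix is upper triangular, so the determinant is the product of the diagonal entries:
det = (-5) · (-3) · (2) · (3) = 90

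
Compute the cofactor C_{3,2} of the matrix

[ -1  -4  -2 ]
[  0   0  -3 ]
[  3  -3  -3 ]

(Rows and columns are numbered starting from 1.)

Delete row 3 and column 2; the remaining 2×2 submatrix is [-1 -2; 0 -3].
Its determinant is (-1)·(-3) − (-2)·0 = 3.
The cofactor carries sign (−1)^(3+2) = −1, so C_{3,2} = −(3) = -3.

-3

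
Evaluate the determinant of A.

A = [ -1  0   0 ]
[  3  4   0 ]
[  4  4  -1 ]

4

A is lower triangular, so det(A) is the product of the diagonal entries:
det = (-1) · (4) · (-1) = 4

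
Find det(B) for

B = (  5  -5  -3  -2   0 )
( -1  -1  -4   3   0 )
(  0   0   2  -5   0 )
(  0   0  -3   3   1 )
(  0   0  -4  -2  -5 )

B is block upper-triangular with a 2×2 block and a 3×3 block on the diagonal, so its determinant equals the product of the determinants of the diagonal blocks.
det of the 2×2 block = -10
det of the 3×3 block = 69
det = (-10)·(69) = -690

-690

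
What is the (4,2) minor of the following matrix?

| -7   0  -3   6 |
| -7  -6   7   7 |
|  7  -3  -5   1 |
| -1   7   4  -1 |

The minor is -546.

Delete row 4 and column 2; the remaining 3×3 submatrix is [-7 -3 6; -7 7 7; 7 -5 1].
Its determinant is -546.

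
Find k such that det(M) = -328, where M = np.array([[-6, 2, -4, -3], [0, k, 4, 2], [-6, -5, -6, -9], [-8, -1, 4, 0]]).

0

Expanding along the row containing k, det(M) is linear in k: det(M) = (-288)·k + (-328).
Set (-288)·k + (-328) = -328  ⇒  (-288)·k = 0  ⇒  k = 0.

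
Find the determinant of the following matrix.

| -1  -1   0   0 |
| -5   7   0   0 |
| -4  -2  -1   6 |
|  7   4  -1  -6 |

The matrix is block lower-triangular with a 2×2 block and a 2×2 block on the diagonal, so its determinant equals the product of the determinants of the diagonal blocks.
det of the 2×2 block = -12
det of the 2×2 block = 12
det = (-12)·(12) = -144

-144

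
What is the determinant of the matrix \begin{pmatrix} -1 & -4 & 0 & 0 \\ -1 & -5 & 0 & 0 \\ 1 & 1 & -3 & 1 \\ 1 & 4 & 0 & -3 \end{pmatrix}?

The matrix is block lower-triangular with a 2×2 block and a 2×2 block on the diagonal, so its determinant equals the product of the determinants of the diagonal blocks.
det of the 2×2 block = 1
det of the 2×2 block = 9
det = (1)·(9) = 9

9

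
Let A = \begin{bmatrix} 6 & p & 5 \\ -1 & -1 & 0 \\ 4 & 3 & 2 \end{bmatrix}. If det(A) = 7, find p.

p = 7

Expanding along the row containing p, det(A) is linear in p: det(A) = (2)·p + (-7).
Set (2)·p + (-7) = 7  ⇒  (2)·p = 14  ⇒  p = 7.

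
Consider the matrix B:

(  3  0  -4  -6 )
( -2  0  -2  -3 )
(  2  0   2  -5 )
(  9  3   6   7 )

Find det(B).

|B| = 336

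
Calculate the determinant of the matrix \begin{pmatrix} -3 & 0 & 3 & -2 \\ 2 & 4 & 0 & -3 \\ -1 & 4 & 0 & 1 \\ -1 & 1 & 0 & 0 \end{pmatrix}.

Expand along column 3 (it has 3 zeros):
  + (3) · M_13   where M_13 = det([2 4 -3; -1 4 1; -1 1 0]) = -15
det = (+1)·(3)·(-15) = -45

-45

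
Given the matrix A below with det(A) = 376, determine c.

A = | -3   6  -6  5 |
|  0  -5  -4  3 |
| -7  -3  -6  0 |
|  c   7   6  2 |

c = 7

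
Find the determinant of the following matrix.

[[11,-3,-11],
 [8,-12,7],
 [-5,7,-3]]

Expand along column 1:
  + 11 · |-12 7; 7 -3| = 11·(36 − 49) = -143
  − 8 · |-3 -11; 7 -3| = −8·(9 − (-77)) = -688
  + (-5) · |-3 -11; -12 7| = (-5)·(-21 − 132) = 765
Sum: (-143) + (-688) + (765) = -66

-66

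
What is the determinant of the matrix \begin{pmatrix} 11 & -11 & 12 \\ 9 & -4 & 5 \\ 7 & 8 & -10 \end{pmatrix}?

-175

Expand along column 1:
  + 11 · |-4 5; 8 -10| = 11·(40 − 40) = 0
  − 9 · |-11 12; 8 -10| = −9·(110 − 96) = -126
  + 7 · |-11 12; -4 5| = 7·(-55 − (-48)) = -49
Sum: (0) + (-126) + (-49) = -175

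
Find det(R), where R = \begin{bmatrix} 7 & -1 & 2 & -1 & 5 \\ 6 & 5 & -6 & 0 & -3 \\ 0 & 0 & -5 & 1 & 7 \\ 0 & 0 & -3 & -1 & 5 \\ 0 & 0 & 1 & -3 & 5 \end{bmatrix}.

R is block upper-triangular with a 2×2 block and a 3×3 block on the diagonal, so its determinant equals the product of the determinants of the diagonal blocks.
det of the 2×2 block = 41
det of the 3×3 block = 40
det = (41)·(40) = 1640

1640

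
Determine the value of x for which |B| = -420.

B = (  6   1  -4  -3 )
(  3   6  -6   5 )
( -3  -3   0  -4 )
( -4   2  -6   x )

4

Expanding along the column containing x, det(B) is linear in x: det(B) = (-126)·x + (84).
Set (-126)·x + (84) = -420  ⇒  (-126)·x = -504  ⇒  x = 4.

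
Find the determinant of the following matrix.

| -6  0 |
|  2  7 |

-42

det = (-6)·7 − 0·2 = -42 − 0 = -42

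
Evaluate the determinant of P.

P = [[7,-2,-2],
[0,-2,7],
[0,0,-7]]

98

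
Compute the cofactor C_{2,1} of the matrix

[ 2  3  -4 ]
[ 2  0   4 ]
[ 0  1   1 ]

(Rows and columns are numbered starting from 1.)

The cofactor is -7.

Delete row 2 and column 1; the remaining 2×2 submatrix is [3 -4; 1 1].
Its determinant is 3·1 − (-4)·1 = 7.
The cofactor carries sign (−1)^(2+1) = −1, so C_{2,1} = −(7) = -7.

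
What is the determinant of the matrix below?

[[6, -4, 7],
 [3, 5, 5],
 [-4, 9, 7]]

433

Expand along row 1:
  + 6 · |5 5; 9 7| = 6·(35 − 45) = -60
  − (-4) · |3 5; -4 7| = −(-4)·(21 − (-20)) = 164
  + 7 · |3 5; -4 9| = 7·(27 − (-20)) = 329
Sum: (-60) + (164) + (329) = 433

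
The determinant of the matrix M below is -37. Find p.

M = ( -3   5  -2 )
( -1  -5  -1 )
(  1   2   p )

Expanding along the column containing p, det(M) is linear in p: det(M) = (20)·p + (-17).
Set (20)·p + (-17) = -37  ⇒  (20)·p = -20  ⇒  p = -1.

p = -1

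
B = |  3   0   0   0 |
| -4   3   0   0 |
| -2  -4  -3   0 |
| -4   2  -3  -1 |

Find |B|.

B is lower triangular, so det(B) is the product of the diagonal entries:
det = (3) · (3) · (-3) · (-1) = 27

det(B) = 27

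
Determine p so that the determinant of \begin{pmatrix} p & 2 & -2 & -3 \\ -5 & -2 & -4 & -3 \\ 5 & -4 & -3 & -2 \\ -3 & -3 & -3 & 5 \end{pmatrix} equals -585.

Expanding along the row containing p, det(B) is linear in p: det(B) = (-71)·p + (-869).
Set (-71)·p + (-869) = -585  ⇒  (-71)·p = 284  ⇒  p = -4.

-4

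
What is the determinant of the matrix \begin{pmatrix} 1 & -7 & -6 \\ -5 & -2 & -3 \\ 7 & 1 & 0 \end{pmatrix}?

96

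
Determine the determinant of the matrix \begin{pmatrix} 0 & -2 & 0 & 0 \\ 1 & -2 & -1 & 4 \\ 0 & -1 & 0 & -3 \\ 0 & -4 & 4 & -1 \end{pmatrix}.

Expand along row 1 (it has 3 zeros):
  − (-2) · M_12   where M_12 = det([1 -1 4; 0 0 -3; 0 4 -1]) = 12
det = (-1)·(-2)·(12) = 24

24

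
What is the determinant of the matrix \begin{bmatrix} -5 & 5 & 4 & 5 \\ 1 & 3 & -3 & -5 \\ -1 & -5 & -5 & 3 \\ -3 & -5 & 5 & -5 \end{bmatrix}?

Expand along row 1:
  + (-5) · M_11   where M_11 = det([3 -3 -5; -5 -5 3; -5 5 -5]) = 400
  − (5) · M_12   where M_12 = det([1 -3 -5; -1 -5 3; -3 5 -5]) = 152
  + (4) · M_13   where M_13 = det([1 3 -5; -1 -5 3; -3 -5 -5]) = 48
  − (5) · M_14   where M_14 = det([1 3 -3; -1 -5 -5; -3 -5 5]) = 40
det = (+1)·(-5)·(400) + (-1)·(5)·(152) + (+1)·(4)·(48) + (-1)·(5)·(40) = -2768

The determinant is -2768.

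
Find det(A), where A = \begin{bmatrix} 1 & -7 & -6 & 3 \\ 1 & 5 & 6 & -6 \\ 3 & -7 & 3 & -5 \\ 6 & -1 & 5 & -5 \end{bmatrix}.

Expand along row 1:
  + (1) · M_11   where M_11 = det([5 6 -6; -7 3 -5; -1 5 -5]) = 62
  − (-7) · M_12   where M_12 = det([1 6 -6; 3 3 -5; 6 5 -5]) = -62
  + (-6) · M_13   where M_13 = det([1 5 -6; 3 -7 -5; 6 -1 -5]) = -279
  − (3) · M_14   where M_14 = det([1 5 6; 3 -7 3; 6 -1 5]) = 217
det = (+1)·(1)·(62) + (-1)·(-7)·(-62) + (+1)·(-6)·(-279) + (-1)·(3)·(217) = 651

det(A) = 651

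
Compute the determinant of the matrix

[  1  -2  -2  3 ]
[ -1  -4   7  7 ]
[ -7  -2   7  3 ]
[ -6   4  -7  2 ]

1224

Expand along row 1:
  + (1) · M_11   where M_11 = det([-4 7 7; -2 7 3; 4 -7 2]) = -126
  − (-2) · M_12   where M_12 = det([-1 7 7; -7 7 3; -6 -7 2]) = 574
  + (-2) · M_13   where M_13 = det([-1 -4 7; -7 -2 3; -6 4 2]) = -248
  − (3) · M_14   where M_14 = det([-1 -4 7; -7 -2 7; -6 4 -7]) = 98
det = (+1)·(1)·(-126) + (-1)·(-2)·(574) + (+1)·(-2)·(-248) + (-1)·(3)·(98) = 1224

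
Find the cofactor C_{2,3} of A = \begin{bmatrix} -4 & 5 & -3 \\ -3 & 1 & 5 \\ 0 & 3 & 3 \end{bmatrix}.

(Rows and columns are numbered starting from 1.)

The cofactor is 12.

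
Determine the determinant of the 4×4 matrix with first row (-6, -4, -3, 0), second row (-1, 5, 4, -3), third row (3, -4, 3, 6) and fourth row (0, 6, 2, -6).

336

Expand along row 1 (it has 1 zero):
  + (-6) · M_11   where M_11 = det([5 4 -3; -4 3 6; 6 2 -6]) = -24
  − (-4) · M_12   where M_12 = det([-1 4 -3; 3 3 6; 0 2 -6]) = 84
  + (-3) · M_13   where M_13 = det([-1 5 -3; 3 -4 6; 0 6 -6]) = 48
det = (+1)·(-6)·(-24) + (-1)·(-4)·(84) + (+1)·(-3)·(48) = 336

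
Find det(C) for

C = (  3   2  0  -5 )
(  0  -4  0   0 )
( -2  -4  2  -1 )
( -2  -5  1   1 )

Expand along row 2 (it has 3 zeros):
  + (-4) · M_22   where M_22 = det([3 0 -5; -2 2 -1; -2 1 1]) = -1
det = (+1)·(-4)·(-1) = 4

The determinant is 4.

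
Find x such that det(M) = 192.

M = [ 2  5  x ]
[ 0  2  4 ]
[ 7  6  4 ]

x = -6

Expanding along the row containing x, det(M) is linear in x: det(M) = (-14)·x + (108).
Set (-14)·x + (108) = 192  ⇒  (-14)·x = 84  ⇒  x = -6.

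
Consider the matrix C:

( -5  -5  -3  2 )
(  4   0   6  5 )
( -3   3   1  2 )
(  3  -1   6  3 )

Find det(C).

Expand along row 2 (it has 1 zero):
  − (4) · M_21   where M_21 = det([-5 -3 2; 3 1 2; -1 6 3]) = 116
  − (6) · M_23   where M_23 = det([-5 -5 2; -3 3 2; 3 -1 3]) = -142
  + (5) · M_24   where M_24 = det([-5 -5 -3; -3 3 1; 3 -1 6]) = -182
det = (-1)·(4)·(116) + (-1)·(6)·(-142) + (+1)·(5)·(-182) = -522

-522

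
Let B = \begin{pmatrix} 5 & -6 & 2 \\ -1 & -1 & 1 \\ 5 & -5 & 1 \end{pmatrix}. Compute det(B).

|B| = 4

Expand along column 1:
  + 5 · |-1 1; -5 1| = 5·(-1 − (-5)) = 20
  − (-1) · |-6 2; -5 1| = −(-1)·(-6 − (-10)) = 4
  + 5 · |-6 2; -1 1| = 5·(-6 − (-2)) = -20
Sum: (20) + (4) + (-20) = 4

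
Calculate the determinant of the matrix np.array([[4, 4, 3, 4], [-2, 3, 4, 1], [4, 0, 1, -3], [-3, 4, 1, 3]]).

Expand along row 3 (it has 1 zero):
  + (4) · M_31   where M_31 = det([4 3 4; 3 4 1; 4 1 3]) = -23
  + (1) · M_33   where M_33 = det([4 4 4; -2 3 1; -3 4 3]) = 36
  − (-3) · M_34   where M_34 = det([4 4 3; -2 3 4; -3 4 1]) = -89
det = (+1)·(4)·(-23) + (+1)·(1)·(36) + (-1)·(-3)·(-89) = -323

The determinant is -323.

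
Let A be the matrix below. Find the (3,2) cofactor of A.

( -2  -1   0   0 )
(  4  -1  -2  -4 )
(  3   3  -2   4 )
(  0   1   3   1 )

Delete row 3 and column 2; the remaining 3×3 submatrix is [-2 0 0; 4 -2 -4; 0 3 1].
Its determinant is -20.
The cofactor carries sign (−1)^(3+2) = −1, so C_{3,2} = −(-20) = 20.

20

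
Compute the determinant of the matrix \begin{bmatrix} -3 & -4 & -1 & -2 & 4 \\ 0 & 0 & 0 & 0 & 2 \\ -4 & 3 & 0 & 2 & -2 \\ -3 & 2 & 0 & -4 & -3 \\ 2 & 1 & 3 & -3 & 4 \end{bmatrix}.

Expand along row 2 (it has 4 zeros):
  − (2) · M_25   where M_25 = det([-3 -4 -1 -2; -4 3 0 2; -3 2 0 -4; 2 1 3 -3]) = -345
det = (-1)·(2)·(-345) = 690

690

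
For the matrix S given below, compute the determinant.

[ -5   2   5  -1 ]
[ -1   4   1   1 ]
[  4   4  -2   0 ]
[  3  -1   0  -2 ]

Expand along row 3 (it has 1 zero):
  + (4) · M_31   where M_31 = det([2 5 -1; 4 1 1; -1 0 -2]) = 30
  − (4) · M_32   where M_32 = det([-5 5 -1; -1 1 1; 3 0 -2]) = 18
  + (-2) · M_33   where M_33 = det([-5 2 -1; -1 4 1; 3 -1 -2]) = 48
det = (+1)·(4)·(30) + (-1)·(4)·(18) + (+1)·(-2)·(48) = -48

-48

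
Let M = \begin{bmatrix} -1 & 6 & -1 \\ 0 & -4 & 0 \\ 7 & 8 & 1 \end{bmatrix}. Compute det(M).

Expand along row 2:
  + (-4) · |-1 -1; 7 1| = (-4)·(-1 − (-7)) = -24

-24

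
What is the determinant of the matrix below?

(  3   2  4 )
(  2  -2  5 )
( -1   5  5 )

Expand along column 1:
  + 3 · |-2 5; 5 5| = 3·(-10 − 25) = -105
  − 2 · |2 4; 5 5| = −2·(10 − 20) = 20
  + (-1) · |2 4; -2 5| = (-1)·(10 − (-8)) = -18
Sum: (-105) + (20) + (-18) = -103

The determinant is -103.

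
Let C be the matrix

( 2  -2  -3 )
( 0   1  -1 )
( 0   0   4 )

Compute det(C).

8

C is upper triangular, so det(C) is the product of the diagonal entries:
det = (2) · (1) · (4) = 8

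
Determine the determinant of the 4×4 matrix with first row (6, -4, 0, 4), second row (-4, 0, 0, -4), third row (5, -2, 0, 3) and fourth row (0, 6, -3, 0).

48

Expand along column 3 (it has 3 zeros):
  − (-3) · M_43   where M_43 = det([6 -4 4; -4 0 -4; 5 -2 3]) = 16
det = (-1)·(-3)·(16) = 48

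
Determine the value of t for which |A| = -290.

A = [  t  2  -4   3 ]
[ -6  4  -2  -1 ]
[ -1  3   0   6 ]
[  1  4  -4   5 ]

Expanding along the row containing t, det(A) is linear in t: det(A) = (90)·t + (-290).
Set (90)·t + (-290) = -290  ⇒  (90)·t = 0  ⇒  t = 0.

0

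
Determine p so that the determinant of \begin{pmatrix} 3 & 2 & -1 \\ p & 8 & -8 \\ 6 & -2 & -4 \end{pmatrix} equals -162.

3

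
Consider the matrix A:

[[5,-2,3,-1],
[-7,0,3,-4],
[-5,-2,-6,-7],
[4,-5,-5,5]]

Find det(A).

2363

Expand along row 2 (it has 1 zero):
  − (-7) · M_21   where M_21 = det([-2 3 -1; -2 -6 -7; -5 -5 5]) = 285
  − (3) · M_23   where M_23 = det([5 -2 -1; -5 -2 -7; 4 -5 5]) = -252
  + (-4) · M_24   where M_24 = det([5 -2 3; -5 -2 -6; 4 -5 -5]) = 97
det = (-1)·(-7)·(285) + (-1)·(3)·(-252) + (+1)·(-4)·(97) = 2363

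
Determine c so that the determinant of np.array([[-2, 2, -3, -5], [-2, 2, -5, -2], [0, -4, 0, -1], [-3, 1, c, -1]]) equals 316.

4

Expanding along the column containing c, det(M) is linear in c: det(M) = (24)·c + (220).
Set (24)·c + (220) = 316  ⇒  (24)·c = 96  ⇒  c = 4.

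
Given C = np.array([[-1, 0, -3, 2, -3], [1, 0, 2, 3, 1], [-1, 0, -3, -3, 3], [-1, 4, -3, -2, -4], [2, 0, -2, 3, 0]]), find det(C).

592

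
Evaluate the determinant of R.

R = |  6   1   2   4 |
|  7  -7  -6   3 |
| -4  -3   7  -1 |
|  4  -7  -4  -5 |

Expand along row 1:
  + (6) · M_11   where M_11 = det([-7 -6 3; -3 7 -1; -7 -4 -5]) = 504
  − (1) · M_12   where M_12 = det([7 -6 3; -4 7 -1; 4 -4 -5]) = -165
  + (2) · M_13   where M_13 = det([7 -7 3; -4 -3 -1; 4 -7 -5]) = 344
  − (4) · M_14   where M_14 = det([7 -7 -6; -4 -3 7; 4 -7 -4]) = 103
det = (+1)·(6)·(504) + (-1)·(1)·(-165) + (+1)·(2)·(344) + (-1)·(4)·(103) = 3465

The determinant is 3465.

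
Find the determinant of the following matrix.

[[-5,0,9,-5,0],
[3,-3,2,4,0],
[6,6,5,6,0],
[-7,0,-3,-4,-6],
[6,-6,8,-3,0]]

Expand along column 5 (it has 4 zeros):
  − (-6) · M_45   where M_45 = det([-5 0 9 -5; 3 -3 2 4; 6 6 5 6; 6 -6 8 -3]) = -5169
det = (-1)·(-6)·(-5169) = -31014

-31014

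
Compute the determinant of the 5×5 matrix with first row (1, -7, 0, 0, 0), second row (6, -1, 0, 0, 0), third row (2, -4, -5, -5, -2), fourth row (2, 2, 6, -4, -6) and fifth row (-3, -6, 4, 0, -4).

-4592

The matrix is block lower-triangular with a 2×2 block and a 3×3 block on the diagonal, so its determinant equals the product of the determinants of the diagonal blocks.
det of the 2×2 block = 41
det of the 3×3 block = -112
det = (41)·(-112) = -4592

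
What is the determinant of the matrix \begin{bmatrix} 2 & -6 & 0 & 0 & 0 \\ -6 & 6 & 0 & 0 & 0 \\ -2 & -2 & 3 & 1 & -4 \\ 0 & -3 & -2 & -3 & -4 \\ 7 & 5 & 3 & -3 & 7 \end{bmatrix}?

The determinant is 3768.

The matrix is block lower-triangular with a 2×2 block and a 3×3 block on the diagonal, so its determinant equals the product of the determinants of the diagonal blocks.
det of the 2×2 block = -24
det of the 3×3 block = -157
det = (-24)·(-157) = 3768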